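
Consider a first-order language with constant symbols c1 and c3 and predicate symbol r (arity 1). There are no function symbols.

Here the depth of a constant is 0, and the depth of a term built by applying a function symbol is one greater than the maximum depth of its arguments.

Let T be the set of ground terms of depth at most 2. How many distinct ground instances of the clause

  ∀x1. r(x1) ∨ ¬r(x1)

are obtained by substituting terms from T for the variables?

2

Ground terms of depth ≤ 2:
  With no function symbols every ground term is a constant, so there are exactly 2 ground terms at every depth bound.
  N_0 = 2
  N_1 = 2
  N_2 = 2
So there are 2 ground terms available for substitution.
The clause has 1 distinct variable (x1), which appears in the body. In the free term algebra distinct substitutions yield syntactically distinct ground instances.
Number of ground instances = 2.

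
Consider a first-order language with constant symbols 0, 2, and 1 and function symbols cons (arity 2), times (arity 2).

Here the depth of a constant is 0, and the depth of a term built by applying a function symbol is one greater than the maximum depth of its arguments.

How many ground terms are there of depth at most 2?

Count level by level. With function symbols cons/2, times/2, the terms of depth ≤ k are the 3 constants together with each function applied to depth-≤(k−1) tuples, so N_k = 3 + N_{k-1}^2 + N_{k-1}^2.
N_0 = 3
N_1 = 3 + 3^2 + 3^2 = 21
N_2 = 3 + 21^2 + 21^2 = 885

885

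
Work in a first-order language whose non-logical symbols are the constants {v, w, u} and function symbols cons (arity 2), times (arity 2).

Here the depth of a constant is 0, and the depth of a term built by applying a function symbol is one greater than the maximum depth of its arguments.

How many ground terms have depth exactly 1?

Let N_k = |{terms of depth ≤ k}|. Then N_0 = 3 and N_k = 3 + N_{k-1}^2 + N_{k-1}^2 for k ≥ 1 (one summand per function symbol, arity giving the exponent).
N_0 = 3
N_1 = 3 + 3^2 + 3^2 = 21
Terms of depth exactly 1: N_1 − N_0 = 21 − 3 = 18.

18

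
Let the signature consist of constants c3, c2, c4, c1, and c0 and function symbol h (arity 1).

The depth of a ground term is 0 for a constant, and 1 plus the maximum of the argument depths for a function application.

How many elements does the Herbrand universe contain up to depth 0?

5

If N_k denotes the number of depth-≤k ground terms, the 5 constants give N_0 = 5, and each function symbol of arity r contributes N_{k-1}^r new terms at level k: N_k = 5 + N_{k-1}.
N_0 = 5
Explicitly: c3, c2, c4, c1, c0.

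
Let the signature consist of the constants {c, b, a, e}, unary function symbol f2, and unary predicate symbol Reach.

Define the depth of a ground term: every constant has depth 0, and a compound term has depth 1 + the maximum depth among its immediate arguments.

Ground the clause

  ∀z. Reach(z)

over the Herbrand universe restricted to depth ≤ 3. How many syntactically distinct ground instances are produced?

16

Ground terms of depth ≤ 3:
  Let N_k = |{terms of depth ≤ k}|. Then N_0 = 4 and N_k = 4 + N_{k-1} for k ≥ 1 (one summand per function symbol, arity giving the exponent).
  N_0 = 4
  N_1 = 4 + 4 = 8
  N_2 = 4 + 8 = 12
  N_3 = 4 + 12 = 16
So there are 16 ground terms available for substitution.
The clause has 1 distinct variable (z), which appears in the body. In the free term algebra distinct substitutions yield syntactically distinct ground instances.
Number of ground instances = 16.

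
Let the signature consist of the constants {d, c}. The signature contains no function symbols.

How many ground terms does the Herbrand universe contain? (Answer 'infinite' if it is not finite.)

There are no function symbols, so every ground term is one of the 2 constants.
The Herbrand universe is {d, c}, which is finite with 2 elements.

2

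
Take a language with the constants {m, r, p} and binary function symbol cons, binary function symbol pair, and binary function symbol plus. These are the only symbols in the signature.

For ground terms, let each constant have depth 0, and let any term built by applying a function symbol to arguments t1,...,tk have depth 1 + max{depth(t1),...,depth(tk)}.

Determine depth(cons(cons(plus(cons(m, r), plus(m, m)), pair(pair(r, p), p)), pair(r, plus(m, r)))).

depth(cons(m, r)) = 1 + max(0, 0) = 1
depth(plus(m, m)) = 1 + max(0, 0) = 1
depth(plus(cons(m, r), plus(m, m))) = 1 + max(1, 1) = 2
depth(pair(r, p)) = 1 + max(0, 0) = 1
depth(pair(pair(r, p), p)) = 1 + max(1, 0) = 2
depth(cons(plus(cons(m, r), plus(m, m)), pair(pair(r, p), p))) = 1 + max(2, 2) = 3
depth(plus(m, r)) = 1 + max(0, 0) = 1
depth(pair(r, plus(m, r))) = 1 + max(0, 1) = 2
depth(cons(cons(plus(cons(m, r), plus(m, m)), pair(pair(r, p), p)), pair(r, plus(m, r)))) = 1 + max(3, 2) = 4

4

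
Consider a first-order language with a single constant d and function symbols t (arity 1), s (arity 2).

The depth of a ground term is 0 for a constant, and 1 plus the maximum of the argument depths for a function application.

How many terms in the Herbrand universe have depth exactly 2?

10

Write N_k for the number of ground terms of depth ≤ k. A term of depth ≤ k is either a constant or a function symbol applied to arguments of depth ≤ k−1, so N_k = 1 + N_{k-1} + N_{k-1}^2.
N_0 = 1
N_1 = 1 + 1 + 1^2 = 3
N_2 = 1 + 3 + 3^2 = 13
Terms of depth exactly 2: N_2 − N_1 = 13 − 3 = 10.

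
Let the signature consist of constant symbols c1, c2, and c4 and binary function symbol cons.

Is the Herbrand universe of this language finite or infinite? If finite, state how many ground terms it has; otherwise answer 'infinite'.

The signature has at least one function symbol (cons, arity 2) and at least one constant (c1).
Iterating cons gives infinitely many distinct ground terms: c1, cons(c1, c1), cons(cons(c1, c1), cons(c1, c1)), ...
So the Herbrand universe is infinite.

infinite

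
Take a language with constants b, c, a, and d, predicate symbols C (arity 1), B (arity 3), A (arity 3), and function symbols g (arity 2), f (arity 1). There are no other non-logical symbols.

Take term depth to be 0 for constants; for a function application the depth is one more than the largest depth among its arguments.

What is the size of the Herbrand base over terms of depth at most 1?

First count ground terms of depth ≤ 1.
Let N_k = |{terms of depth ≤ k}|. Then N_0 = 4 and N_k = 4 + N_{k-1}^2 + N_{k-1} for k ≥ 1 (one summand per function symbol, arity giving the exponent).
N_0 = 4
N_1 = 4 + 4^2 + 4 = 24
So |H| = 24.
Each predicate of arity r yields |H|^r ground atoms (one per choice of an r-tuple from H):
  C: 24;  B: 24^3 = 13824;  A: 24^3 = 13824
Total ground atoms: 24 + 13824 + 13824 = 27672.

27672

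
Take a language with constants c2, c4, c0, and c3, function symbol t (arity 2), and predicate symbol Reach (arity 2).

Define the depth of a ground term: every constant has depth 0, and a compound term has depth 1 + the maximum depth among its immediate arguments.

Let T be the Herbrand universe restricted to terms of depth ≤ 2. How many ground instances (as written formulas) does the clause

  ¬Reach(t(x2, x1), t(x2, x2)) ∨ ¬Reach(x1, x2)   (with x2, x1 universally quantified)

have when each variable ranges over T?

163216

Ground terms of depth ≤ 2:
  Write N_k for the number of ground terms of depth ≤ k. A term of depth ≤ k is either a constant or a function symbol applied to arguments of depth ≤ k−1, so N_k = 4 + N_{k-1}^2.
  N_0 = 4
  N_1 = 4 + 4^2 = 20
  N_2 = 4 + 20^2 = 404
So there are 404 ground terms available for substitution.
The body mentions every one of the 2 quantified variables; since ground terms form a free algebra, no two substitutions collapse to the same formula.
Number of ground instances = 404^2 = 163216.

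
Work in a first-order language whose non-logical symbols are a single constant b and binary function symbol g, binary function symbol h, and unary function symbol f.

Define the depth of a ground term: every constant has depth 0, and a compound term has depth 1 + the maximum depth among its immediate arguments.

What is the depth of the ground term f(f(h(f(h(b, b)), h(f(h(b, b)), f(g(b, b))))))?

6

depth(h(b, b)) = 1 + max(0, 0) = 1
depth(f(h(b, b))) = 1 + depth(h(b, b)) = 1 + 1 = 2
depth(g(b, b)) = 1 + max(0, 0) = 1
depth(f(g(b, b))) = 1 + depth(g(b, b)) = 1 + 1 = 2
depth(h(f(h(b, b)), f(g(b, b)))) = 1 + max(2, 2) = 3
depth(h(f(h(b, b)), h(f(h(b, b)), f(g(b, b))))) = 1 + max(2, 3) = 4
depth(f(h(f(h(b, b)), h(f(h(b, b)), f(g(b, b)))))) = 1 + depth(h(f(h(b, b)), h(f(h(b, b)), f(g(b, b))))) = 1 + 4 = 5
depth(f(f(h(f(h(b, b)), h(f(h(b, b)), f(g(b, b))))))) = 1 + depth(f(h(f(h(b, b)), h(f(h(b, b)), f(g(b, b)))))) = 1 + 5 = 6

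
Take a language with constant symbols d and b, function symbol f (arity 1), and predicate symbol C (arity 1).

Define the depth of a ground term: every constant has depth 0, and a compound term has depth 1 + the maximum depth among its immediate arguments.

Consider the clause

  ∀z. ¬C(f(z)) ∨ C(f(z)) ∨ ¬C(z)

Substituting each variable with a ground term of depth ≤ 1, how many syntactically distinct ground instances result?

Ground terms of depth ≤ 1:
  Count level by level. With function symbols f/1, the terms of depth ≤ k are the 2 constants together with each function applied to depth-≤(k−1) tuples, so N_k = 2 + N_{k-1}.
  N_0 = 2
  N_1 = 2 + 2 = 4
So there are 4 ground terms available for substitution.
The clause has 1 distinct variable (z), which appears in the body. In the free term algebra distinct substitutions yield syntactically distinct ground instances.
Number of ground instances = 4.

4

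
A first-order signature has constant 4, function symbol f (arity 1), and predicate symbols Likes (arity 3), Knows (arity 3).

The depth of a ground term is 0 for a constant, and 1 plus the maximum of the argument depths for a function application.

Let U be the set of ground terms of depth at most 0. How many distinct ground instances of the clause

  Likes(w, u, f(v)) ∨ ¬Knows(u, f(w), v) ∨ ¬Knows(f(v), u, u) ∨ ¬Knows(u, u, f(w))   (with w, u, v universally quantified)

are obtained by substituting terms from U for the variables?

Ground terms of depth ≤ 0:
  If N_k denotes the number of depth-≤k ground terms, the 1 constant gives N_0 = 1, and each function symbol of arity r contributes N_{k-1}^r new terms at level k: N_k = 1 + N_{k-1}.
  N_0 = 1
  Explicitly: 4.
So there is exactly 1 ground term available for substitution.
The clause has 3 distinct variables (w, u, v), each appearing in the body. In the free term algebra distinct substitutions yield syntactically distinct ground instances.
Number of ground instances = 1^3 = 1.

1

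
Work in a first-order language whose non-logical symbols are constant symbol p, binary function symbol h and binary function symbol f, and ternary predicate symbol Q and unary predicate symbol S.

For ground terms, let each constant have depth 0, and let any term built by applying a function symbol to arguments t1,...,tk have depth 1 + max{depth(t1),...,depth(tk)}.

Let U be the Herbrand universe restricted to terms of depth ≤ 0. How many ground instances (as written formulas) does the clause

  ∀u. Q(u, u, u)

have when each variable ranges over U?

1

Ground terms of depth ≤ 0:
  If N_k denotes the number of depth-≤k ground terms, the 1 constant gives N_0 = 1, and each function symbol of arity r contributes N_{k-1}^r new terms at level k: N_k = 1 + N_{k-1}^2 + N_{k-1}^2.
  N_0 = 1
  Explicitly: p.
So there is exactly 1 ground term available for substitution.
There is 1 variable to instantiate (u),  occurring in at least one literal, so different choices give different ground instances.
Number of ground instances = 1.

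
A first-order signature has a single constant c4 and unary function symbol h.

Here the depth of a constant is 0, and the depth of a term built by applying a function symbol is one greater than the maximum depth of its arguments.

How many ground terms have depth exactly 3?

1

Count level by level. With function symbols h/1, the terms of depth ≤ k are the 1 constant together with each function applied to depth-≤(k−1) tuples, so N_k = 1 + N_{k-1}.
N_0 = 1
N_1 = 1 + 1 = 2
N_2 = 1 + 2 = 3
N_3 = 1 + 3 = 4
Terms of depth exactly 3: N_3 − N_2 = 4 − 3 = 1.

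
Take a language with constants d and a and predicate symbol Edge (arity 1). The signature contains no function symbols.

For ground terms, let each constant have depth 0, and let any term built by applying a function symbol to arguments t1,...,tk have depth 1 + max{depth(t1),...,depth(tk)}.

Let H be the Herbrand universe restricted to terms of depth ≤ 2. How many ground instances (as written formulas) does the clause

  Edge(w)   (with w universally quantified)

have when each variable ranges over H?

2

Ground terms of depth ≤ 2:
  With no function symbols every ground term is a constant, so there are exactly 2 ground terms at every depth bound.
  N_0 = 2
  N_1 = 2
  N_2 = 2
  Explicitly: d, a.
So there are 2 ground terms available for substitution.
The clause has 1 distinct variable (w), which appears in the body. In the free term algebra distinct substitutions yield syntactically distinct ground instances.
Number of ground instances = 2.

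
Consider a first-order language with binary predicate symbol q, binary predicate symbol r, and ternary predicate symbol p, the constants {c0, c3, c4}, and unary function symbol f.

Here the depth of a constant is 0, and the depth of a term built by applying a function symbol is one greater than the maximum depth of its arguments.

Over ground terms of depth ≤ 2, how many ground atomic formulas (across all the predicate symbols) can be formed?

First count ground terms of depth ≤ 2.
Write N_k for the number of ground terms of depth ≤ k. A term of depth ≤ k is either a constant or a function symbol applied to arguments of depth ≤ k−1, so N_k = 3 + N_{k-1}.
N_0 = 3
N_1 = 3 + 3 = 6
N_2 = 3 + 6 = 9
So |H| = 9.
For each predicate symbol, the number of ground atoms is |H| raised to its arity; summing:
  q: 9^2 = 81;  r: 9^2 = 81;  p: 9^3 = 729
Total ground atoms: 81 + 81 + 729 = 891.

891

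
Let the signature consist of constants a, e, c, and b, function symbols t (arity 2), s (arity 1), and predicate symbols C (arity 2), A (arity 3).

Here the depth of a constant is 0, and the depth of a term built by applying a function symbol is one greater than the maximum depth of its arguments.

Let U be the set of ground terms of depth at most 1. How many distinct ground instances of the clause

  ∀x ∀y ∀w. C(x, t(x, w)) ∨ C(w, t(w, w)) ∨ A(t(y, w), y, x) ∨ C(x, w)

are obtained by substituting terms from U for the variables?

Ground terms of depth ≤ 1:
  Let N_k = |{terms of depth ≤ k}|. Then N_0 = 4 and N_k = 4 + N_{k-1}^2 + N_{k-1} for k ≥ 1 (one summand per function symbol, arity giving the exponent).
  N_0 = 4
  N_1 = 4 + 4^2 + 4 = 24
So there are 24 ground terms available for substitution.
Each of x, y, w ranges independently over the available ground terms, and distinct assignments produce distinct instances.
Number of ground instances = 24^3 = 13824.

13824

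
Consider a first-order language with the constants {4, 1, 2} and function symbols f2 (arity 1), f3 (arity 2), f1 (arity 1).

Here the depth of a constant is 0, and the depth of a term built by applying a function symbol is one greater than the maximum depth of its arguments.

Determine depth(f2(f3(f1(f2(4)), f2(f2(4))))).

4

depth(f2(4)) = 1 + depth(4) = 1 + 0 = 1
depth(f1(f2(4))) = 1 + depth(f2(4)) = 1 + 1 = 2
depth(f2(f2(4))) = 1 + depth(f2(4)) = 1 + 1 = 2
depth(f3(f1(f2(4)), f2(f2(4)))) = 1 + max(2, 2) = 3
depth(f2(f3(f1(f2(4)), f2(f2(4))))) = 1 + depth(f3(f1(f2(4)), f2(f2(4)))) = 1 + 3 = 4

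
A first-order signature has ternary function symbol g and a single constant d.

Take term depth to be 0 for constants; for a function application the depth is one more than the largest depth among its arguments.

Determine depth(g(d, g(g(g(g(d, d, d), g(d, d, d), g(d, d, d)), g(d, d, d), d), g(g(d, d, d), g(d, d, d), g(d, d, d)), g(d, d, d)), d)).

5

depth(g(d, d, d)) = 1 + max(0, 0, 0) = 1
depth(g(g(d, d, d), g(d, d, d), g(d, d, d))) = 1 + max(1, 1, 1) = 2
depth(g(g(g(d, d, d), g(d, d, d), g(d, d, d)), g(d, d, d), d)) = 1 + max(2, 1, 0) = 3
depth(g(g(g(g(d, d, d), g(d, d, d), g(d, d, d)), g(d, d, d), d), g(g(d, d, d), g(d, d, d), g(d, d, d)), g(d, d, d))) = 1 + max(3, 2, 1) = 4
depth(g(d, g(g(g(g(d, d, d), g(d, d, d), g(d, d, d)), g(d, d, d), d), g(g(d, d, d), g(d, d, d), g(d, d, d)), g(d, d, d)), d)) = 1 + max(0, 4, 0) = 5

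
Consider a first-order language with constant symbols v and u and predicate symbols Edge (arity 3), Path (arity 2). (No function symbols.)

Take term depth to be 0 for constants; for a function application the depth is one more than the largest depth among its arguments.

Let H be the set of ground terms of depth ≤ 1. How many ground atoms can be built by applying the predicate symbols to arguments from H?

12

First count ground terms of depth ≤ 1.
With no function symbols every ground term is a constant, so there are exactly 2 ground terms at every depth bound.
N_0 = 2
N_1 = 2
So |H| = 2.
Each predicate of arity r yields |H|^r ground atoms (one per choice of an r-tuple from H):
  Edge: 2^3 = 8;  Path: 2^2 = 4
Total ground atoms: 8 + 4 = 12.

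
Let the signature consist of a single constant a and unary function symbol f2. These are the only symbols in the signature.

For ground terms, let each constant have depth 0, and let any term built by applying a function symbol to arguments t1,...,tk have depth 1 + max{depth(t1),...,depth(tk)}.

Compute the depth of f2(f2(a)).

depth(f2(a)) = 1 + depth(a) = 1 + 0 = 1
depth(f2(f2(a))) = 1 + depth(f2(a)) = 1 + 1 = 2

2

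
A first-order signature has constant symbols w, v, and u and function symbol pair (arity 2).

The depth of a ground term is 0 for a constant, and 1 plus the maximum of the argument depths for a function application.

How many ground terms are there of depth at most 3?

Count level by level. With function symbols pair/2, the terms of depth ≤ k are the 3 constants together with each function applied to depth-≤(k−1) tuples, so N_k = 3 + N_{k-1}^2.
N_0 = 3
N_1 = 3 + 3^2 = 12
N_2 = 3 + 12^2 = 147
N_3 = 3 + 147^2 = 21612

21612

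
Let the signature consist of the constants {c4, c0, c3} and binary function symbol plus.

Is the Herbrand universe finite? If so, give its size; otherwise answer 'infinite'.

The signature has at least one function symbol (plus, arity 2) and at least one constant (c4).
Iterating plus gives infinitely many distinct ground terms: c4, plus(c4, c4), plus(plus(c4, c4), plus(c4, c4)), ...
So the Herbrand universe is infinite.

infinite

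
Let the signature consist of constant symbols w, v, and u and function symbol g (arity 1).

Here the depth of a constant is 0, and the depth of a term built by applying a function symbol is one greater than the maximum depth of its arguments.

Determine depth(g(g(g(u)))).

depth(g(u)) = 1 + depth(u) = 1 + 0 = 1
depth(g(g(u))) = 1 + depth(g(u)) = 1 + 1 = 2
depth(g(g(g(u)))) = 1 + depth(g(g(u))) = 1 + 2 = 3

3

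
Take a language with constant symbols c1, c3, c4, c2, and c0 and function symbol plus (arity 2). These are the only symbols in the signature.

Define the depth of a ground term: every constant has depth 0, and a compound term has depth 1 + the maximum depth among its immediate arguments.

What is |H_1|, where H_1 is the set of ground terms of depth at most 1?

30

If N_k denotes the number of depth-≤k ground terms, the 5 constants give N_0 = 5, and each function symbol of arity r contributes N_{k-1}^r new terms at level k: N_k = 5 + N_{k-1}^2.
N_0 = 5
N_1 = 5 + 5^2 = 30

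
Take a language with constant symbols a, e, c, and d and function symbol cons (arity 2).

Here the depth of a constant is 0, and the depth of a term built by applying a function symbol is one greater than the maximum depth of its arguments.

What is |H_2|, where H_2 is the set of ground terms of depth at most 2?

Let N_k count ground terms of depth at most k. Each non-constant term of depth ≤ k is some function symbol applied to depth-≤(k−1) arguments, giving N_k = 4 + N_{k-1}^2.
N_0 = 4
N_1 = 4 + 4^2 = 20
N_2 = 4 + 20^2 = 404

404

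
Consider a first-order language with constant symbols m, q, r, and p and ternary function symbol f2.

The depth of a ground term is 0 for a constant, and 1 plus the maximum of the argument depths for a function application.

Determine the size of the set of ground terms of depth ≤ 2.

Let N_k count ground terms of depth at most k. Each non-constant term of depth ≤ k is some function symbol applied to depth-≤(k−1) arguments, giving N_k = 4 + N_{k-1}^3.
N_0 = 4
N_1 = 4 + 4^3 = 68
N_2 = 4 + 68^3 = 314436

314436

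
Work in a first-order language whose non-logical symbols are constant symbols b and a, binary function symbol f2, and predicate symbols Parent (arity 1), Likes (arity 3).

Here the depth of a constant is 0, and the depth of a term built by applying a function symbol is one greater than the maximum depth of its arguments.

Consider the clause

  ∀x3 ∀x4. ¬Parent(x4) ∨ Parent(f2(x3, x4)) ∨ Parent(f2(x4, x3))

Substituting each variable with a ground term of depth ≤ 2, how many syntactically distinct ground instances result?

Ground terms of depth ≤ 2:
  Count level by level. With function symbols f2/2, the terms of depth ≤ k are the 2 constants together with each function applied to depth-≤(k−1) tuples, so N_k = 2 + N_{k-1}^2.
  N_0 = 2
  N_1 = 2 + 2^2 = 6
  N_2 = 2 + 6^2 = 38
So there are 38 ground terms available for substitution.
There are 2 variables to instantiate (x3, x4), each occurring in at least one literal, so different choices give different ground instances.
Number of ground instances = 38^2 = 1444.

1444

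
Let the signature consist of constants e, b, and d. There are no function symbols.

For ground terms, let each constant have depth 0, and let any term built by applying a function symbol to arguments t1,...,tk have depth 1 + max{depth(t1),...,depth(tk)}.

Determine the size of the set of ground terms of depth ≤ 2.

3

With no function symbols every ground term is a constant, so there are exactly 3 ground terms at every depth bound.
N_0 = 3
N_1 = 3
N_2 = 3
Explicitly: e, b, d.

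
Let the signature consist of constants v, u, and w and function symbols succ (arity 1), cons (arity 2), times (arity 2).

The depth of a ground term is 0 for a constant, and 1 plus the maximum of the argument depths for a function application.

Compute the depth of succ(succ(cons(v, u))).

depth(cons(v, u)) = 1 + max(0, 0) = 1
depth(succ(cons(v, u))) = 1 + depth(cons(v, u)) = 1 + 1 = 2
depth(succ(succ(cons(v, u)))) = 1 + depth(succ(cons(v, u))) = 1 + 2 = 3

3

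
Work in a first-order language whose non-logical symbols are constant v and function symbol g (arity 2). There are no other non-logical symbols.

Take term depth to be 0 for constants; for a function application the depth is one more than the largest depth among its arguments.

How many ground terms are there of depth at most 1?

If N_k denotes the number of depth-≤k ground terms, the 1 constant gives N_0 = 1, and each function symbol of arity r contributes N_{k-1}^r new terms at level k: N_k = 1 + N_{k-1}^2.
N_0 = 1
N_1 = 1 + 1^2 = 2

2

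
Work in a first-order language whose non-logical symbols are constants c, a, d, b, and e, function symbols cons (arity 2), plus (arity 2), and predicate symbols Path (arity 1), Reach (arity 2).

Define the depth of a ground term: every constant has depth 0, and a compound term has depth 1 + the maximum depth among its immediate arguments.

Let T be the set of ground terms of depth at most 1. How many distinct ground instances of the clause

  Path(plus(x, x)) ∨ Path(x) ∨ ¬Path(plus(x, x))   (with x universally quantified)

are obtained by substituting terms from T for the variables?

Ground terms of depth ≤ 1:
  Write N_k for the number of ground terms of depth ≤ k. A term of depth ≤ k is either a constant or a function symbol applied to arguments of depth ≤ k−1, so N_k = 5 + N_{k-1}^2 + N_{k-1}^2.
  N_0 = 5
  N_1 = 5 + 5^2 + 5^2 = 55
So there are 55 ground terms available for substitution.
There is 1 variable to instantiate (x),  occurring in at least one literal, so different choices give different ground instances.
Number of ground instances = 55.

55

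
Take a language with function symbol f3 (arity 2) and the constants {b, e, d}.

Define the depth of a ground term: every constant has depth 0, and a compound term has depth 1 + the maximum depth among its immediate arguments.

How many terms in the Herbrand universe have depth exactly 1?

Count level by level. With function symbols f3/2, the terms of depth ≤ k are the 3 constants together with each function applied to depth-≤(k−1) tuples, so N_k = 3 + N_{k-1}^2.
N_0 = 3
N_1 = 3 + 3^2 = 12
Terms of depth exactly 1: N_1 − N_0 = 12 − 3 = 9.

9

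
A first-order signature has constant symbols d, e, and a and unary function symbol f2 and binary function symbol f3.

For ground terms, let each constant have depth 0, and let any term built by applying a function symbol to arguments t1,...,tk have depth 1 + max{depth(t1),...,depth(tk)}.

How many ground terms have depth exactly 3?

59052

If N_k denotes the number of depth-≤k ground terms, the 3 constants give N_0 = 3, and each function symbol of arity r contributes N_{k-1}^r new terms at level k: N_k = 3 + N_{k-1} + N_{k-1}^2.
N_0 = 3
N_1 = 3 + 3 + 3^2 = 15
N_2 = 3 + 15 + 15^2 = 243
N_3 = 3 + 243 + 243^2 = 59295
Terms of depth exactly 3: N_3 − N_2 = 59295 − 243 = 59052.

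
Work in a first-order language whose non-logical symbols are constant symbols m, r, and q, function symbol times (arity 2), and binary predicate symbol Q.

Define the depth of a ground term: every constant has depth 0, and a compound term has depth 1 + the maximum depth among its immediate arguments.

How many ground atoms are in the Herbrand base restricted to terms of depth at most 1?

First count ground terms of depth ≤ 1.
Let N_k = |{terms of depth ≤ k}|. Then N_0 = 3 and N_k = 3 + N_{k-1}^2 for k ≥ 1 (one summand per function symbol, arity giving the exponent).
N_0 = 3
N_1 = 3 + 3^2 = 12
Explicitly: m, r, q, times(m, m), times(m, r), times(m, q), times(r, m), times(r, r), times(r, q), times(q, m), times(q, r), times(q, q).
So |H| = 12.
Ground atoms are formed by filling each argument slot of a predicate with a term from H, so an r-ary predicate gives |H|^r atoms:
  Q: 12^2 = 144
Total ground atoms: 144.

144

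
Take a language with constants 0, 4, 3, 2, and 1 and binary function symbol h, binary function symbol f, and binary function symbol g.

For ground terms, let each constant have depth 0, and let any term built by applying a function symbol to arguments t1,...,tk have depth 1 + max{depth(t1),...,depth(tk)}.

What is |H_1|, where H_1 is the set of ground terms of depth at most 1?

80

Count level by level. With function symbols h/2, f/2, g/2, the terms of depth ≤ k are the 5 constants together with each function applied to depth-≤(k−1) tuples, so N_k = 5 + N_{k-1}^2 + N_{k-1}^2 + N_{k-1}^2.
N_0 = 5
N_1 = 5 + 5^2 + 5^2 + 5^2 = 80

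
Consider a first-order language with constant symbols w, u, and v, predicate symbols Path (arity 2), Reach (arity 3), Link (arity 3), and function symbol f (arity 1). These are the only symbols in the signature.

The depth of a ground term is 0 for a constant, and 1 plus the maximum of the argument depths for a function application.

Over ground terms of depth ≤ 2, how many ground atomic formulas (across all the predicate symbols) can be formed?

First count ground terms of depth ≤ 2.
Let N_k count ground terms of depth at most k. Each non-constant term of depth ≤ k is some function symbol applied to depth-≤(k−1) arguments, giving N_k = 3 + N_{k-1}.
N_0 = 3
N_1 = 3 + 3 = 6
N_2 = 3 + 6 = 9
Explicitly: w, u, v, f(w), f(u), f(v), f(f(w)), f(f(u)), f(f(v)).
So |H| = 9.
Each predicate of arity r yields |H|^r ground atoms (one per choice of an r-tuple from H):
  Path: 9^2 = 81;  Reach: 9^3 = 729;  Link: 9^3 = 729
Total ground atoms: 81 + 729 + 729 = 1539.

1539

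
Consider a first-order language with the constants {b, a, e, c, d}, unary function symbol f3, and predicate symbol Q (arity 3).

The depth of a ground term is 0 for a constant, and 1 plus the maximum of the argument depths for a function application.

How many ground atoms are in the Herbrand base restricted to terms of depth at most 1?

1000

First count ground terms of depth ≤ 1.
If N_k denotes the number of depth-≤k ground terms, the 5 constants give N_0 = 5, and each function symbol of arity r contributes N_{k-1}^r new terms at level k: N_k = 5 + N_{k-1}.
N_0 = 5
N_1 = 5 + 5 = 10
Explicitly: b, a, e, c, d, f3(b), f3(a), f3(e), f3(c), f3(d).
So |H| = 10.
A ground atom is a predicate applied to a tuple of terms from H, so the count is the sum over predicates of |H|^arity:
  Q: 10^3 = 1000
Total ground atoms: 1000.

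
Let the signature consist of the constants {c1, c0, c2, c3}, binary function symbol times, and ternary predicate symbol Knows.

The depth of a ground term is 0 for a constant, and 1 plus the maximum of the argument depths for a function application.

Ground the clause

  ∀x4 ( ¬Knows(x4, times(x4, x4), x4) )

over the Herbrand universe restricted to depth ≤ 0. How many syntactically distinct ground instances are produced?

4

Ground terms of depth ≤ 0:
  Write N_k for the number of ground terms of depth ≤ k. A term of depth ≤ k is either a constant or a function symbol applied to arguments of depth ≤ k−1, so N_k = 4 + N_{k-1}^2.
  N_0 = 4
So there are 4 ground terms available for substitution.
The variable x4 ranges independently over the available ground terms, and distinct assignments produce distinct instances.
Number of ground instances = 4.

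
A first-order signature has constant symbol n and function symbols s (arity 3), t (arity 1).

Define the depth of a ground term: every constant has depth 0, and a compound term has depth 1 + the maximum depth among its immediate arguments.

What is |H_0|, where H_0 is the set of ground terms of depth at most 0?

1

Let N_k = |{terms of depth ≤ k}|. Then N_0 = 1 and N_k = 1 + N_{k-1}^3 + N_{k-1} for k ≥ 1 (one summand per function symbol, arity giving the exponent).
N_0 = 1
Explicitly: n.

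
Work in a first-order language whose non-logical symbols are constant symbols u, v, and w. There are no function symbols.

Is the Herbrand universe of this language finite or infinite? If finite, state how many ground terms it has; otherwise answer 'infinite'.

3

There are no function symbols, so every ground term is one of the 3 constants.
The Herbrand universe is {u, v, w}, which is finite with 3 elements.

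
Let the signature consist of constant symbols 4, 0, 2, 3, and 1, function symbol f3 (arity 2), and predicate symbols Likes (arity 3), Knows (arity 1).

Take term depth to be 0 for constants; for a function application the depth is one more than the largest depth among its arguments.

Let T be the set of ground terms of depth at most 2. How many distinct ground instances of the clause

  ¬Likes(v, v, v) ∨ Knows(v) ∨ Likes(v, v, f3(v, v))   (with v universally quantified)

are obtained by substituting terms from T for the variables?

Ground terms of depth ≤ 2:
  If N_k denotes the number of depth-≤k ground terms, the 5 constants give N_0 = 5, and each function symbol of arity r contributes N_{k-1}^r new terms at level k: N_k = 5 + N_{k-1}^2.
  N_0 = 5
  N_1 = 5 + 5^2 = 30
  N_2 = 5 + 30^2 = 905
So there are 905 ground terms available for substitution.
The body mentions the single quantified variable v; since ground terms form a free algebra, no two substitutions collapse to the same formula.
Number of ground instances = 905.

905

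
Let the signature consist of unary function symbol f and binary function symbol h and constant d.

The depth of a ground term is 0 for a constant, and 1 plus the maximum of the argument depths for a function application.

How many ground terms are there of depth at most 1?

Count level by level. With function symbols f/1, h/2, the terms of depth ≤ k are the 1 constant together with each function applied to depth-≤(k−1) tuples, so N_k = 1 + N_{k-1} + N_{k-1}^2.
N_0 = 1
N_1 = 1 + 1 + 1^2 = 3
Explicitly: d, f(d), h(d, d).

3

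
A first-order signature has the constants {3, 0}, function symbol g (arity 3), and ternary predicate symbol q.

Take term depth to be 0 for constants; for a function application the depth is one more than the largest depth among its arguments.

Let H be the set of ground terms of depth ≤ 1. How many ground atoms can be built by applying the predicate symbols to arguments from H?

1000

First count ground terms of depth ≤ 1.
Count level by level. With function symbols g/3, the terms of depth ≤ k are the 2 constants together with each function applied to depth-≤(k−1) tuples, so N_k = 2 + N_{k-1}^3.
N_0 = 2
N_1 = 2 + 2^3 = 10
So |H| = 10.
For each predicate symbol, the number of ground atoms is |H| raised to its arity; summing:
  q: 10^3 = 1000
Total ground atoms: 1000.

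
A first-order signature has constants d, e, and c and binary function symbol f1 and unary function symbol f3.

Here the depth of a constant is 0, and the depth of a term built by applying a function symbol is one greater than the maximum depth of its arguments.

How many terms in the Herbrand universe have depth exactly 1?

Let N_k = |{terms of depth ≤ k}|. Then N_0 = 3 and N_k = 3 + N_{k-1}^2 + N_{k-1} for k ≥ 1 (one summand per function symbol, arity giving the exponent).
N_0 = 3
N_1 = 3 + 3^2 + 3 = 15
Terms of depth exactly 1: N_1 − N_0 = 15 − 3 = 12.

12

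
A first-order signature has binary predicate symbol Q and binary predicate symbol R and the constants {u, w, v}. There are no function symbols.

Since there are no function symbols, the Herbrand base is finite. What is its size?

18

With no function symbols, the Herbrand universe is just the 3 constants.
Ground atoms per predicate: Q: 3^2 = 9, R: 3^2 = 9.
Herbrand base size = 9 + 9 = 18.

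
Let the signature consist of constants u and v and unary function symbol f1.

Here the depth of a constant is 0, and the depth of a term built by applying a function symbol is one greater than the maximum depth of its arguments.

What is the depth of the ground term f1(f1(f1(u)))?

depth(f1(u)) = 1 + depth(u) = 1 + 0 = 1
depth(f1(f1(u))) = 1 + depth(f1(u)) = 1 + 1 = 2
depth(f1(f1(f1(u)))) = 1 + depth(f1(f1(u))) = 1 + 2 = 3

3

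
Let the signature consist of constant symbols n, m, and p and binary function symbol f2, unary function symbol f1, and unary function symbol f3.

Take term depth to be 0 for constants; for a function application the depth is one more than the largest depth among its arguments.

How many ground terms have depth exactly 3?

132135

Count level by level. With function symbols f2/2, f1/1, f3/1, the terms of depth ≤ k are the 3 constants together with each function applied to depth-≤(k−1) tuples, so N_k = 3 + N_{k-1}^2 + N_{k-1} + N_{k-1}.
N_0 = 3
N_1 = 3 + 3^2 + 3 + 3 = 18
N_2 = 3 + 18^2 + 18 + 18 = 363
N_3 = 3 + 363^2 + 363 + 363 = 132498
Terms of depth exactly 3: N_3 − N_2 = 132498 − 363 = 132135.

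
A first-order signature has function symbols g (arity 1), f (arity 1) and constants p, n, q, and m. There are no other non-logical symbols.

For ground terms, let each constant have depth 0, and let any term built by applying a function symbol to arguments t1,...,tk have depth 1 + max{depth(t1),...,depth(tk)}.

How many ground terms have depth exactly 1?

8

Count level by level. With function symbols g/1, f/1, the terms of depth ≤ k are the 4 constants together with each function applied to depth-≤(k−1) tuples, so N_k = 4 + N_{k-1} + N_{k-1}.
N_0 = 4
N_1 = 4 + 4 + 4 = 12
Terms of depth exactly 1: N_1 − N_0 = 12 − 4 = 8.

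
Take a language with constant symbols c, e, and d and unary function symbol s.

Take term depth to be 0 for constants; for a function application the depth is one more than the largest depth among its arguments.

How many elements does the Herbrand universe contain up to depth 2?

Count level by level. With function symbols s/1, the terms of depth ≤ k are the 3 constants together with each function applied to depth-≤(k−1) tuples, so N_k = 3 + N_{k-1}.
N_0 = 3
N_1 = 3 + 3 = 6
N_2 = 3 + 6 = 9

9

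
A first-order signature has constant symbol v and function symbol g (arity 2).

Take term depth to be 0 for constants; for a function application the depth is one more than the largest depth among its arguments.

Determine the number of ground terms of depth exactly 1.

1

Let N_k = |{terms of depth ≤ k}|. Then N_0 = 1 and N_k = 1 + N_{k-1}^2 for k ≥ 1 (one summand per function symbol, arity giving the exponent).
N_0 = 1
N_1 = 1 + 1^2 = 2
Terms of depth exactly 1: N_1 − N_0 = 2 − 1 = 1.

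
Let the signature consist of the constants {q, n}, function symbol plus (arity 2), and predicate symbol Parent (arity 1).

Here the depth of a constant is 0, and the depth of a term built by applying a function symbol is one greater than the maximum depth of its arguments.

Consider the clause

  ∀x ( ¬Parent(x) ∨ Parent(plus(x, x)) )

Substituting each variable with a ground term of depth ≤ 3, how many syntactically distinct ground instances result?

Ground terms of depth ≤ 3:
  Count level by level. With function symbols plus/2, the terms of depth ≤ k are the 2 constants together with each function applied to depth-≤(k−1) tuples, so N_k = 2 + N_{k-1}^2.
  N_0 = 2
  N_1 = 2 + 2^2 = 6
  N_2 = 2 + 6^2 = 38
  N_3 = 2 + 38^2 = 1446
So there are 1446 ground terms available for substitution.
The body mentions the single quantified variable x; since ground terms form a free algebra, no two substitutions collapse to the same formula.
Number of ground instances = 1446.

1446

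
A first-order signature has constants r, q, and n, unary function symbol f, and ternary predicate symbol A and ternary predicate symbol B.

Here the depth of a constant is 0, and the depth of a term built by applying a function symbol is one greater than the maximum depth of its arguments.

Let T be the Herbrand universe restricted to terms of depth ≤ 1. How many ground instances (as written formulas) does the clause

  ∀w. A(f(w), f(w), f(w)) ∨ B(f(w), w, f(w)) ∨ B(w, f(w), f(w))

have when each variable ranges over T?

6

Ground terms of depth ≤ 1:
  Write N_k for the number of ground terms of depth ≤ k. A term of depth ≤ k is either a constant or a function symbol applied to arguments of depth ≤ k−1, so N_k = 3 + N_{k-1}.
  N_0 = 3
  N_1 = 3 + 3 = 6
So there are 6 ground terms available for substitution.
The body mentions the single quantified variable w; since ground terms form a free algebra, no two substitutions collapse to the same formula.
Number of ground instances = 6.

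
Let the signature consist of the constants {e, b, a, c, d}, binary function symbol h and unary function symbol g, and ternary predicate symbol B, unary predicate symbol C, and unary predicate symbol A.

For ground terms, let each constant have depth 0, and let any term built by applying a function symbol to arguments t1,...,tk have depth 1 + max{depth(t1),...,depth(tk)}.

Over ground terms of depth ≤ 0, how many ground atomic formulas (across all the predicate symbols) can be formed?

First count ground terms of depth ≤ 0.
Write N_k for the number of ground terms of depth ≤ k. A term of depth ≤ k is either a constant or a function symbol applied to arguments of depth ≤ k−1, so N_k = 5 + N_{k-1}^2 + N_{k-1}.
N_0 = 5
So |H| = 5.
For each predicate symbol, the number of ground atoms is |H| raised to its arity; summing:
  B: 5^3 = 125;  C: 5;  A: 5
Total ground atoms: 125 + 5 + 5 = 135.

135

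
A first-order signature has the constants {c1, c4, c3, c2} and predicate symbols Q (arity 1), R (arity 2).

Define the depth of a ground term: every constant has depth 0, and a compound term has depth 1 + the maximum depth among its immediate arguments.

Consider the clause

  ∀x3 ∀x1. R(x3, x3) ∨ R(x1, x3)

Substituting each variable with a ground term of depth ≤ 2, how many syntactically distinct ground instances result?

16

Ground terms of depth ≤ 2:
  With no function symbols every ground term is a constant, so there are exactly 4 ground terms at every depth bound.
  N_0 = 4
  N_1 = 4
  N_2 = 4
  Explicitly: c1, c4, c3, c2.
So there are 4 ground terms available for substitution.
The body mentions every one of the 2 quantified variables; since ground terms form a free algebra, no two substitutions collapse to the same formula.
Number of ground instances = 4^2 = 16.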